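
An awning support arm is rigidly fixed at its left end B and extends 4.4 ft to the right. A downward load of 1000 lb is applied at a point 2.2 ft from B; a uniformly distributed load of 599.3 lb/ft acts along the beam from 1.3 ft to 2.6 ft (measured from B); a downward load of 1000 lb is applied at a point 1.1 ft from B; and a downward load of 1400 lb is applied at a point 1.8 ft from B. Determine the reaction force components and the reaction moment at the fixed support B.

B_x = 0, B_y = 4179 lb, M_B = 7339 lb·ft

Resultant of the distributed load: 599.3 × 1.3 = 779.09 lb at 1.95 ft from B.
ΣF_x = 0: B_x = 0.
ΣF_y = 0: B_y − 1000 − 599.3·1.3 − 1000 − 1400 = 0 → B_y = 4179 lb.
ΣM about B: M_B − 1000·2.2 − (599.3·1.3)·1.95 − 1000·1.1 − 1400·1.8 = 0 → M_B = 7339 lb·ft.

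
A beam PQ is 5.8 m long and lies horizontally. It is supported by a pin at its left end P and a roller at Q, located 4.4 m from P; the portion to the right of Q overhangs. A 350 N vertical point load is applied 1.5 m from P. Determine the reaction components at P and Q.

Moments about P: Q_y·4.4 − 350·1.5 = 0 → Q_y = 525/4.4 = 119.318 ≈ 119.3 N.
ΣF_y = 0: P_y + 119.318 − 350 = 0 → P_y = 230.7 N.
ΣF_x = 0: no horizontal applied forces, so P_x = 0.

P_x = 0, P_y = 230.7 N, Q_y = 119.3 N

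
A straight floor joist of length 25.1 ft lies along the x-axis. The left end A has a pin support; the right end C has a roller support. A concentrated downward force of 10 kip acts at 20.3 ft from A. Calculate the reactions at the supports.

ΣM about A: C_y·25.1 − 10·20.3 = 0 → C_y = 203/25.1 = 8.08765 ≈ 8.088 kip.
ΣF_y = 0: A_y + 8.08765 − 10 = 0 → A_y = 1.912 kip.
ΣF_x = 0: no horizontal applied forces, so A_x = 0.

A_x = 0, A_y = 1.912 kip, C_y = 8.088 kip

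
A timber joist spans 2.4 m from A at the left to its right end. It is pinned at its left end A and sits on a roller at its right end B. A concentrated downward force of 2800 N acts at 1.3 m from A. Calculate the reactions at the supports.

Taking moments about A: B_y·2.4 − 2800·1.3 = 0 → B_y = 3640/2.4 = 1516.67 ≈ 1517 N.
ΣF_y = 0: A_y + 1516.67 − 2800 = 0 → A_y = 1283 N.
ΣF_x = 0: no horizontal applied forces, so A_x = 0.

A_x = 0, A_y = 1283 N, B_y = 1517 N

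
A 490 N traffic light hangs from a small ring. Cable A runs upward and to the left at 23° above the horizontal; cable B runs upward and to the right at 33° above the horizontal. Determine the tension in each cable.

ΣF_x = 0: −T_A·cos23° + T_B·cos33° = 0 → T_B = 1.09758·T_A.
ΣF_y = 0: T_A·sin23° + T_B·sin33° = 490.
Substitute: T_A·(0.390731 + 1.09758·0.544639) = 490 → T_A = 495.693 ≈ 495.7 N.
Then T_B = 1.09758 × 495.693 = 544.1 N.

T_A = 495.7 N, T_B = 544.1 N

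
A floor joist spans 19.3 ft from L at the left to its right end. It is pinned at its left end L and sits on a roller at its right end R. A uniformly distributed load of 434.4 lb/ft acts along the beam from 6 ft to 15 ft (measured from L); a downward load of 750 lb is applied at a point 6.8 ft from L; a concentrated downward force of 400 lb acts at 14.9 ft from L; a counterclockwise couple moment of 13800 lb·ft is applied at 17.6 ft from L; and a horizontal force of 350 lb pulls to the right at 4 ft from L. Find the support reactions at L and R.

L_x = -350.0 lb, L_y = 3075 lb, R_y = 1985 lb

Resultant of the distributed load: 434.4 × 9 = 3909.6 lb at 10.5 ft from L.
Taking moments about L: R_y·19.3 − (434.4·9)·10.5 − 750·6.8 − 400·14.9 + 13800 = 0 → R_y = 38310.8/19.3 = 1985.02 ≈ 1985 lb.
ΣF_y = 0: L_y + 1985.02 − 434.4·9 − 750 − 400 = 0 → L_y = 3075 lb.
ΣF_x = 0: L_x + 350 = 0 → L_x = -350.0 lb.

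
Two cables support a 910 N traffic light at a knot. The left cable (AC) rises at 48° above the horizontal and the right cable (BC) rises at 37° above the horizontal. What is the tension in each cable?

ΣF_x = 0: −T_AC·cos48° + T_BC·cos37° = 0 → T_BC = 0.837842·T_AC.
ΣF_y = 0: T_AC·sin48° + T_BC·sin37° = 910.
Substitute: T_AC·(0.743145 + 0.837842·0.601815) = 910 → T_AC = 729.534 ≈ 729.5 N.
Then T_BC = 0.837842 × 729.534 = 611.2 N.

T_AC = 729.5 N, T_BC = 611.2 N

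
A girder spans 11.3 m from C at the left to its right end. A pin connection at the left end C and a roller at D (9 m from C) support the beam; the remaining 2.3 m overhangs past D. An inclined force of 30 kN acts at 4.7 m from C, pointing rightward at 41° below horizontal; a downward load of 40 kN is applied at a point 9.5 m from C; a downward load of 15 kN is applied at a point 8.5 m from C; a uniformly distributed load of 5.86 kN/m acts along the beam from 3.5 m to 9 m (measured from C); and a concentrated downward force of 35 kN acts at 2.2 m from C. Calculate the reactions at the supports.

Resultant of the distributed load: 5.86 × 5.5 = 32.23 kN at 6.25 m from C.
Taking moments about C: D_y·9 − 30·sin41°·4.7 − 40·9.5 − 15·8.5 − (5.86·5.5)·6.25 − 35·2.2 = 0 → D_y = 878.442/9 = 97.6047 ≈ 97.60 kN.
ΣF_y = 0: C_y + 97.6047 − 30·sin41° − 40 − 15 − 5.86·5.5 − 35 = 0 → C_y = 44.31 kN.
ΣF_x = 0: C_x + 30·cos41° = 0 → C_x = -22.64 kN.

C_x = -22.64 kN, C_y = 44.31 kN, D_y = 97.60 kN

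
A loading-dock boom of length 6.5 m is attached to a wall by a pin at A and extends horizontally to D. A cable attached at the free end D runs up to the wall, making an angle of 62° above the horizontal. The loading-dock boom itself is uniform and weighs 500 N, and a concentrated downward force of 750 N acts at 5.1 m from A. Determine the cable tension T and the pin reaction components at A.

T = 949.6 N, A_x = 445.8 N, A_y = 411.5 N

ΣM about A: T·sin62°·6.5 − 500·3.25 − 750·5.1 = 0 → T = 5450/(6.5·0.882948) = 949.616 ≈ 949.6 N.
ΣF_x = 0: A_x − T·cos62° = 0 → A_x = 949.616 × 0.469472 = 445.8 N.
ΣF_y = 0: A_y + T·sin62° − 500 − 750 = 0 → A_y = 1250 − 949.616 × 0.882948 = 411.5 N.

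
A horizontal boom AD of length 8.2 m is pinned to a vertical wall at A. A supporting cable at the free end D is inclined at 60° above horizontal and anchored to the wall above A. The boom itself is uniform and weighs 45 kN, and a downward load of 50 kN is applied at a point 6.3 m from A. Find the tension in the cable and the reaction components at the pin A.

ΣM about A: T·sin60°·8.2 − 45·4.1 − 50·6.3 = 0 → T = 499.5/(8.2·0.866025) = 70.3382 ≈ 70.34 kN.
ΣF_x = 0: A_x − T·cos60° = 0 → A_x = 70.3382 × 0.5 = 35.17 kN.
ΣF_y = 0: A_y + T·sin60° − 45 − 50 = 0 → A_y = 95 − 70.3382 × 0.866025 = 34.09 kN.

T = 70.34 kN, A_x = 35.17 kN, A_y = 34.09 kN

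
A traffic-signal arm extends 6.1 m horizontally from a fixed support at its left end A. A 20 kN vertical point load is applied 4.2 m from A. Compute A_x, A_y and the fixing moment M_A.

A_x = 0, A_y = 20.00 kN, M_A = 84.00 kN·m

ΣF_x = 0: A_x = 0.
ΣF_y = 0: A_y − 20 = 0 → A_y = 20.00 kN.
ΣM about A: M_A − 20·4.2 = 0 → M_A = 84.00 kN·m.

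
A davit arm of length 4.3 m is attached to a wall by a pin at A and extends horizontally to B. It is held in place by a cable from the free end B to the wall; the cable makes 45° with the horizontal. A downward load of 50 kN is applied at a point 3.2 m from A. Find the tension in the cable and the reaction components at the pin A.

ΣM about A: T·sin45°·4.3 − 50·3.2 = 0 → T = 160/(4.3·0.707107) = 52.6219 ≈ 52.62 kN.
ΣF_x = 0: A_x − T·cos45° = 0 → A_x = 52.6219 × 0.707107 = 37.21 kN.
ΣF_y = 0: A_y + T·sin45° − 50 = 0 → A_y = 50 − 52.6219 × 0.707107 = 12.79 kN.

T = 52.62 kN, A_x = 37.21 kN, A_y = 12.79 kN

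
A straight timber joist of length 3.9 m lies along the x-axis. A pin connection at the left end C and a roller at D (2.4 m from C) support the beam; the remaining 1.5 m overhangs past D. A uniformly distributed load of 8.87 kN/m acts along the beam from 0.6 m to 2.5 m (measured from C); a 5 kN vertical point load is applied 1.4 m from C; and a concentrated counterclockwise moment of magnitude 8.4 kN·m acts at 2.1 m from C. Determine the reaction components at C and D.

Resultant of the distributed load: 8.87 × 1.9 = 16.853 kN at 1.55 m from C.
Moments about C: D_y·2.4 − (8.87·1.9)·1.55 − 5·1.4 + 8.4 = 0 → D_y = 24.72215/2.4 = 10.3009 ≈ 10.30 kN.
ΣF_y = 0: C_y + 10.3009 − 8.87·1.9 − 5 = 0 → C_y = 11.55 kN.
ΣF_x = 0: no horizontal applied forces, so C_x = 0.

C_x = 0, C_y = 11.55 kN, D_y = 10.30 kN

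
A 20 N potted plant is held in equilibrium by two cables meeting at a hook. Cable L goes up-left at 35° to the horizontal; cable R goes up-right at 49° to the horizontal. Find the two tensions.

T_L = 13.19 N, T_R = 16.47 N

ΣF_x = 0: −T_L·cos35° + T_R·cos49° = 0 → T_R = 1.2486·T_L.
ΣF_y = 0: T_L·sin35° + T_R·sin49° = 20.
Substitute: T_L·(0.573576 + 1.2486·0.75471) = 20 → T_L = 13.1934 ≈ 13.19 N.
Then T_R = 1.2486 × 13.1934 = 16.47 N.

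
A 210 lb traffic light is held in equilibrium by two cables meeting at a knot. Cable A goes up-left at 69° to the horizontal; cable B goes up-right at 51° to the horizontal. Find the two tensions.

ΣF_x = 0: −T_A·cos69° + T_B·cos51° = 0 → T_B = 0.569452·T_A.
ΣF_y = 0: T_A·sin69° + T_B·sin51° = 210.
Substitute: T_A·(0.93358 + 0.569452·0.777146) = 210 → T_A = 152.602 ≈ 152.6 lb.
Then T_B = 0.569452 × 152.602 = 86.90 lb.

T_A = 152.6 lb, T_B = 86.90 lb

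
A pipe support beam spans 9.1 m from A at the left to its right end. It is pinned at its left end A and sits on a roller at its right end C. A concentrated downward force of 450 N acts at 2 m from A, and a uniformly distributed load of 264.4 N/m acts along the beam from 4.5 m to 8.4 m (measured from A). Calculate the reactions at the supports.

Resultant of the distributed load: 264.4 × 3.9 = 1031.16 N at 6.45 m from A.
ΣM about A: C_y·9.1 − 450·2 − (264.4·3.9)·6.45 = 0 → C_y = 7550.982/9.1 = 829.778 ≈ 829.8 N.
ΣF_y = 0: A_y + 829.778 − 450 − 264.4·3.9 = 0 → A_y = 651.4 N.
ΣF_x = 0: no horizontal applied forces, so A_x = 0.

A_x = 0, A_y = 651.4 N, C_y = 829.8 N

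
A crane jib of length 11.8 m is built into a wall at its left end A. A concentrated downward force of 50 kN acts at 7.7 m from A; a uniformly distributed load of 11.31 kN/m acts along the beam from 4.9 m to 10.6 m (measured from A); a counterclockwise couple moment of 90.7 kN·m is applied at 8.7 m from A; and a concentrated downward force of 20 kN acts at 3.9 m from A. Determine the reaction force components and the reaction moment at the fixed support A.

A_x = 0, A_y = 134.5 kN, M_A = 871.9 kN·m

Resultant of the distributed load: 11.31 × 5.7 = 64.467 kN at 7.75 m from A.
ΣF_x = 0: A_x = 0.
ΣF_y = 0: A_y − 50 − 11.31·5.7 − 20 = 0 → A_y = 134.5 kN.
ΣM about A: M_A − 50·7.7 − (11.31·5.7)·7.75 + 90.7 − 20·3.9 = 0 → M_A = 871.9 kN·m.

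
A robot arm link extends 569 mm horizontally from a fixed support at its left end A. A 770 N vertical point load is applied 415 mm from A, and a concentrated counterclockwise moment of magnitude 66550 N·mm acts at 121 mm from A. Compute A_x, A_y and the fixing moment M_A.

A_x = 0, A_y = 770.0 N, M_A = 253000 N·mm

ΣF_x = 0: A_x = 0.
ΣF_y = 0: A_y − 770 = 0 → A_y = 770.0 N.
ΣM about A: M_A − 770·415 + 66550 = 0 → M_A = 253000 N·mm.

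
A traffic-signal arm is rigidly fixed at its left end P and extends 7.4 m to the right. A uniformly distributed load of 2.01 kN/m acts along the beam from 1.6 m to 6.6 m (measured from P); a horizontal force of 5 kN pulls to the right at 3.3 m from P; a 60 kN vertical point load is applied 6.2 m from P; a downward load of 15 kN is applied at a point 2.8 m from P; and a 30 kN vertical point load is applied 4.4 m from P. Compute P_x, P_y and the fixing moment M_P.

Resultant of the distributed load: 2.01 × 5 = 10.05 kN at 4.1 m from P.
ΣF_x = 0: P_x + 5 = 0 → P_x = -5.000 kN.
ΣF_y = 0: P_y − 2.01·5 − 60 − 15 − 30 = 0 → P_y = 115.0 kN.
ΣM about P: M_P − (2.01·5)·4.1 − 60·6.2 − 15·2.8 − 30·4.4 = 0 → M_P = 587.2 kN·m.

P_x = -5.000 kN, P_y = 115.0 kN, M_P = 587.2 kN·m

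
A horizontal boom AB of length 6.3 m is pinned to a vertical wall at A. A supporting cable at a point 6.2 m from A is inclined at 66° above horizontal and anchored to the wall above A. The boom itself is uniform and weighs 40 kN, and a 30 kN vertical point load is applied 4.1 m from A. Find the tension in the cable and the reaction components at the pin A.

T = 43.96 kN, A_x = 17.88 kN, A_y = 29.84 kN

ΣM about A: T·sin66°·6.2 − 40·3.15 − 30·4.1 = 0 → T = 249/(6.2·0.913545) = 43.962 ≈ 43.96 kN.
ΣF_x = 0: A_x − T·cos66° = 0 → A_x = 43.962 × 0.406737 = 17.88 kN.
ΣF_y = 0: A_y + T·sin66° − 40 − 30 = 0 → A_y = 70 − 43.962 × 0.913545 = 29.84 kN.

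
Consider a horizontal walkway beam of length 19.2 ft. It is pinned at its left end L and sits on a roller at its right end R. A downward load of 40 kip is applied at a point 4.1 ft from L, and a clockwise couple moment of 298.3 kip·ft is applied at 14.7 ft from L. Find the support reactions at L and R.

Taking moments about L: R_y·19.2 − 40·4.1 − 298.3 = 0 → R_y = 462.3/19.2 = 24.0781 ≈ 24.08 kip.
ΣF_y = 0: L_y + 24.0781 − 40 = 0 → L_y = 15.92 kip.
ΣF_x = 0: no horizontal applied forces, so L_x = 0.

L_x = 0, L_y = 15.92 kip, R_y = 24.08 kip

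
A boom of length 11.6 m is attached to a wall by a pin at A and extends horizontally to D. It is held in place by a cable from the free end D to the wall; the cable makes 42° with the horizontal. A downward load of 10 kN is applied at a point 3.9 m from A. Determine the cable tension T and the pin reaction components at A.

T = 5.025 kN, A_x = 3.734 kN, A_y = 6.638 kN

ΣM about A: T·sin42°·11.6 − 10·3.9 = 0 → T = 39/(11.6·0.669131) = 5.02453 ≈ 5.025 kN.
ΣF_x = 0: A_x − T·cos42° = 0 → A_x = 5.02453 × 0.743145 = 3.734 kN.
ΣF_y = 0: A_y + T·sin42° − 10 = 0 → A_y = 10 − 5.02453 × 0.669131 = 6.638 kN.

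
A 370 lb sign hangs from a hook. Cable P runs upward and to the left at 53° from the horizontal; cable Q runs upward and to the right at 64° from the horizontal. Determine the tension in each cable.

ΣF_x = 0: −T_P·cos53° + T_Q·cos64° = 0 → T_Q = 1.37284·T_P.
ΣF_y = 0: T_P·sin53° + T_Q·sin64° = 370.
Substitute: T_P·(0.798636 + 1.37284·0.898794) = 370 → T_P = 182.039 ≈ 182.0 lb.
Then T_Q = 1.37284 × 182.039 = 249.9 lb.

T_P = 182.0 lb, T_Q = 249.9 lb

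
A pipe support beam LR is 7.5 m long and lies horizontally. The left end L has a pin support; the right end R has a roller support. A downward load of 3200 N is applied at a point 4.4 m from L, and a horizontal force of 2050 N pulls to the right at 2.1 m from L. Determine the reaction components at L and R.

L_x = -2050 N, L_y = 1323 N, R_y = 1877 N

Moments about L: R_y·7.5 − 3200·4.4 = 0 → R_y = 14080/7.5 = 1877.33 ≈ 1877 N.
ΣF_y = 0: L_y + 1877.33 − 3200 = 0 → L_y = 1323 N.
ΣF_x = 0: L_x + 2050 = 0 → L_x = -2050 N.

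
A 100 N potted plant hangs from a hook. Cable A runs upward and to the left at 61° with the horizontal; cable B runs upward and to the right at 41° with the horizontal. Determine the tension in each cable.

ΣF_x = 0: −T_A·cos61° + T_B·cos41° = 0 → T_B = 0.642379·T_A.
ΣF_y = 0: T_A·sin61° + T_B·sin41° = 100.
Substitute: T_A·(0.87462 + 0.642379·0.656059) = 100 → T_A = 77.157 ≈ 77.16 N.
Then T_B = 0.642379 × 77.157 = 49.56 N.

T_A = 77.16 N, T_B = 49.56 N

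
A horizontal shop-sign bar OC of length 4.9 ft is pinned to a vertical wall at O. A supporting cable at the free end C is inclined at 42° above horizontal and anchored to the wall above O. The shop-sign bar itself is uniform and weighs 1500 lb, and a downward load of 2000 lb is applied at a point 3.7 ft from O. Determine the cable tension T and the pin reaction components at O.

T = 3378 lb, O_x = 2510 lb, O_y = 1240 lb

ΣM about O: T·sin42°·4.9 − 1500·2.45 − 2000·3.7 = 0 → T = 11075/(4.9·0.669131) = 3377.82 ≈ 3378 lb.
ΣF_x = 0: O_x − T·cos42° = 0 → O_x = 3377.82 × 0.743145 = 2510 lb.
ΣF_y = 0: O_y + T·sin42° − 1500 − 2000 = 0 → O_y = 3500 − 3377.82 × 0.669131 = 1240 lb.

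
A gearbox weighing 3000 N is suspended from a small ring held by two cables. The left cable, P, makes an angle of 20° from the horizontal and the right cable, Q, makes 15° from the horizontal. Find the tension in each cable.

T_P = 5052 N, T_Q = 4915 N

ΣF_x = 0: −T_P·cos20° + T_Q·cos15° = 0 → T_Q = 0.972841·T_P.
ΣF_y = 0: T_P·sin20° + T_Q·sin15° = 3000.
Substitute: T_P·(0.34202 + 0.972841·0.258819) = 3000 → T_P = 5052.12 ≈ 5052 N.
Then T_Q = 0.972841 × 5052.12 = 4915 N.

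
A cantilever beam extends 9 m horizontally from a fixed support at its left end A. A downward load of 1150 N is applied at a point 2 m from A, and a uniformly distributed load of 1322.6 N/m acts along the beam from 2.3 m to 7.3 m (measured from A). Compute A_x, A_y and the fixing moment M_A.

A_x = 0, A_y = 7763 N, M_A = 34040 N·m

Resultant of the distributed load: 1322.6 × 5 = 6613 N at 4.8 m from A.
ΣF_x = 0: A_x = 0.
ΣF_y = 0: A_y − 1150 − 1322.6·5 = 0 → A_y = 7763 N.
ΣM about A: M_A − 1150·2 − (1322.6·5)·4.8 = 0 → M_A = 34040 N·m.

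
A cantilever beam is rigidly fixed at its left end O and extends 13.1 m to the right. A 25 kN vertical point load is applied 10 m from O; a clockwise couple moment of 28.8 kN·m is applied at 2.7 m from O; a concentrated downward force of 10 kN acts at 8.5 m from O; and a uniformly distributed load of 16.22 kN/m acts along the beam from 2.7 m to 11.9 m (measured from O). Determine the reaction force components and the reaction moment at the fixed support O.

O_x = 0, O_y = 184.2 kN, M_O = 1453 kN·m

Resultant of the distributed load: 16.22 × 9.2 = 149.224 kN at 7.3 m from O.
ΣF_x = 0: O_x = 0.
ΣF_y = 0: O_y − 25 − 10 − 16.22·9.2 = 0 → O_y = 184.2 kN.
ΣM about O: M_O − 25·10 − 28.8 − 10·8.5 − (16.22·9.2)·7.3 = 0 → M_O = 1453 kN·m.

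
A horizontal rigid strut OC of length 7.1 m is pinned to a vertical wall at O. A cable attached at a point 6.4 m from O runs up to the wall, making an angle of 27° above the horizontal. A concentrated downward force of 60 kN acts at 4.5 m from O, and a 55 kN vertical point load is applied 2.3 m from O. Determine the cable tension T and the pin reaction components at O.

ΣM about O: T·sin27°·6.4 − 60·4.5 − 55·2.3 = 0 → T = 396.5/(6.4·0.45399) = 136.464 ≈ 136.5 kN.
ΣF_x = 0: O_x − T·cos27° = 0 → O_x = 136.464 × 0.891007 = 121.6 kN.
ΣF_y = 0: O_y + T·sin27° − 60 − 55 = 0 → O_y = 115 − 136.464 × 0.45399 = 53.05 kN.

T = 136.5 kN, O_x = 121.6 kN, O_y = 53.05 kN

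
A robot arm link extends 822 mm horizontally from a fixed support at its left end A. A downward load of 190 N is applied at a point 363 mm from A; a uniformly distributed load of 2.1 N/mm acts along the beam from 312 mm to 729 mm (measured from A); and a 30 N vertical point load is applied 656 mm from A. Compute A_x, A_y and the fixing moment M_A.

A_x = 0, A_y = 1096 N, M_A = 544500 N·mm

Resultant of the distributed load: 2.1 × 417 = 875.7 N at 520.5 mm from A.
ΣF_x = 0: A_x = 0.
ΣF_y = 0: A_y − 190 − 2.1·417 − 30 = 0 → A_y = 1096 N.
ΣM about A: M_A − 190·363 − (2.1·417)·520.5 − 30·656 = 0 → M_A = 544500 N·mm.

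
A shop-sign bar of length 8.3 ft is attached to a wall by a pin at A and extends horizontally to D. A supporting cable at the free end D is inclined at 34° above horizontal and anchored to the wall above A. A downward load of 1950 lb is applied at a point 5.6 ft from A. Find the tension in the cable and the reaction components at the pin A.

T = 2353 lb, A_x = 1951 lb, A_y = 634.3 lb

ΣM about A: T·sin34°·8.3 − 1950·5.6 = 0 → T = 10920/(8.3·0.559193) = 2352.79 ≈ 2353 lb.
ΣF_x = 0: A_x − T·cos34° = 0 → A_x = 2352.79 × 0.829038 = 1951 lb.
ΣF_y = 0: A_y + T·sin34° − 1950 = 0 → A_y = 1950 − 2352.79 × 0.559193 = 634.3 lb.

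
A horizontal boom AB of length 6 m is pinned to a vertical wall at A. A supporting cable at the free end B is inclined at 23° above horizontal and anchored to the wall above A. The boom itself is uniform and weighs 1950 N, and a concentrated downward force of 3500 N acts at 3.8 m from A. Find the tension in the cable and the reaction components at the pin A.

T = 8168 N, A_x = 7519 N, A_y = 2258 N

ΣM about A: T·sin23°·6 − 1950·3 − 3500·3.8 = 0 → T = 19150/(6·0.390731) = 8168.45 ≈ 8168 N.
ΣF_x = 0: A_x − T·cos23° = 0 → A_x = 8168.45 × 0.920505 = 7519 N.
ΣF_y = 0: A_y + T·sin23° − 1950 − 3500 = 0 → A_y = 5450 − 8168.45 × 0.390731 = 2258 N.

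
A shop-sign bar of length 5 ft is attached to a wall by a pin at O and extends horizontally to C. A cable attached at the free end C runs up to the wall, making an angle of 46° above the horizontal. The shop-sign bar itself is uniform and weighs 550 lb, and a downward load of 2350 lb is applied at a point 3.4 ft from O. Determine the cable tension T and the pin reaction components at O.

ΣM about O: T·sin46°·5 − 550·2.5 − 2350·3.4 = 0 → T = 9365/(5·0.71934) = 2603.78 ≈ 2604 lb.
ΣF_x = 0: O_x − T·cos46° = 0 → O_x = 2603.78 × 0.694658 = 1809 lb.
ΣF_y = 0: O_y + T·sin46° − 550 − 2350 = 0 → O_y = 2900 − 2603.78 × 0.71934 = 1027 lb.

T = 2604 lb, O_x = 1809 lb, O_y = 1027 lb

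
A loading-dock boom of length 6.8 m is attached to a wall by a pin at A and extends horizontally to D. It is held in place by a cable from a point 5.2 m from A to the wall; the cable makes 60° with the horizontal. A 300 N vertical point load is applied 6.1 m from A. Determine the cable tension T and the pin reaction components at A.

T = 406.4 N, A_x = 203.2 N, A_y = -51.92 N

ΣM about A: T·sin60°·5.2 − 300·6.1 = 0 → T = 1830/(5.2·0.866025) = 406.366 ≈ 406.4 N.
ΣF_x = 0: A_x − T·cos60° = 0 → A_x = 406.366 × 0.5 = 203.2 N.
ΣF_y = 0: A_y + T·sin60° − 300 = 0 → A_y = 300 − 406.366 × 0.866025 = -51.92 N.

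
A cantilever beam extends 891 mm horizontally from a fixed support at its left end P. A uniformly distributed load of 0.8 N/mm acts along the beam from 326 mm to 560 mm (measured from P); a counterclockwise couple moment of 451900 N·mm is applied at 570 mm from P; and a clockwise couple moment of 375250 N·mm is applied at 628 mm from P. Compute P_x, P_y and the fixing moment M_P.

Resultant of the distributed load: 0.8 × 234 = 187.2 N at 443 mm from P.
ΣF_x = 0: P_x = 0.
ΣF_y = 0: P_y − 0.8·234 = 0 → P_y = 187.2 N.
ΣM about P: M_P − (0.8·234)·443 + 451900 − 375250 = 0 → M_P = 6280 N·mm.

P_x = 0, P_y = 187.2 N, M_P = 6280 N·mm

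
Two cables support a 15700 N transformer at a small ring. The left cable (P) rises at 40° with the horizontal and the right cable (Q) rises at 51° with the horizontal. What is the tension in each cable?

ΣF_x = 0: −T_P·cos40° + T_Q·cos51° = 0 → T_Q = 1.21726·T_P.
ΣF_y = 0: T_P·sin40° + T_Q·sin51° = 15700.
Substitute: T_P·(0.642788 + 1.21726·0.777146) = 15700 → T_P = 9881.82 ≈ 9882 N.
Then T_Q = 1.21726 × 9881.82 = 12030 N.

T_P = 9882 N, T_Q = 12030 N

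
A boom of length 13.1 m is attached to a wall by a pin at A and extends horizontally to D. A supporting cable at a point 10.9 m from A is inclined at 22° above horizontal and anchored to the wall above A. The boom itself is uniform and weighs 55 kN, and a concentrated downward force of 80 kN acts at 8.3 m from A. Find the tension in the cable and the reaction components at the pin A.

ΣM about A: T·sin22°·10.9 − 55·6.55 − 80·8.3 = 0 → T = 1024.25/(10.9·0.374607) = 250.844 ≈ 250.8 kN.
ΣF_x = 0: A_x − T·cos22° = 0 → A_x = 250.844 × 0.927184 = 232.6 kN.
ΣF_y = 0: A_y + T·sin22° − 55 − 80 = 0 → A_y = 135 − 250.844 × 0.374607 = 41.03 kN.

T = 250.8 kN, A_x = 232.6 kN, A_y = 41.03 kN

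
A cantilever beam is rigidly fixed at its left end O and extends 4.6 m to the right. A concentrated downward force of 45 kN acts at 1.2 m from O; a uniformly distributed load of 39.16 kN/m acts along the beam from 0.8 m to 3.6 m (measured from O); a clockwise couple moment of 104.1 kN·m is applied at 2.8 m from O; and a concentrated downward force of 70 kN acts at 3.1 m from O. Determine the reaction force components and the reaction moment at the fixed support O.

O_x = 0, O_y = 224.6 kN, M_O = 616.3 kN·m

Resultant of the distributed load: 39.16 × 2.8 = 109.648 kN at 2.2 m from O.
ΣF_x = 0: O_x = 0.
ΣF_y = 0: O_y − 45 − 39.16·2.8 − 70 = 0 → O_y = 224.6 kN.
ΣM about O: M_O − 45·1.2 − (39.16·2.8)·2.2 − 104.1 − 70·3.1 = 0 → M_O = 616.3 kN·m.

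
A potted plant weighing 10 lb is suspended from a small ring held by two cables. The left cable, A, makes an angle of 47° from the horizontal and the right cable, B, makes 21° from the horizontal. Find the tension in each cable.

T_A = 10.07 lb, T_B = 7.356 lb

ΣF_x = 0: −T_A·cos47° + T_B·cos21° = 0 → T_B = 0.730519·T_A.
ΣF_y = 0: T_A·sin47° + T_B·sin21° = 10.
Substitute: T_A·(0.731354 + 0.730519·0.358368) = 10 → T_A = 10.069 ≈ 10.07 lb.
Then T_B = 0.730519 × 10.069 = 7.356 lb.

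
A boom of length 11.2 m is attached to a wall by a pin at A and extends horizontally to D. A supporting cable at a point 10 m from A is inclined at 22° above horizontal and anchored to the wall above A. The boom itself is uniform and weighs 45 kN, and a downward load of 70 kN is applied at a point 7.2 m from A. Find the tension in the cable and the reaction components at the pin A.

T = 201.8 kN, A_x = 187.1 kN, A_y = 39.40 kN

ΣM about A: T·sin22°·10 − 45·5.6 − 70·7.2 = 0 → T = 756/(10·0.374607) = 201.811 ≈ 201.8 kN.
ΣF_x = 0: A_x − T·cos22° = 0 → A_x = 201.811 × 0.927184 = 187.1 kN.
ΣF_y = 0: A_y + T·sin22° − 45 − 70 = 0 → A_y = 115 − 201.811 × 0.374607 = 39.40 kN.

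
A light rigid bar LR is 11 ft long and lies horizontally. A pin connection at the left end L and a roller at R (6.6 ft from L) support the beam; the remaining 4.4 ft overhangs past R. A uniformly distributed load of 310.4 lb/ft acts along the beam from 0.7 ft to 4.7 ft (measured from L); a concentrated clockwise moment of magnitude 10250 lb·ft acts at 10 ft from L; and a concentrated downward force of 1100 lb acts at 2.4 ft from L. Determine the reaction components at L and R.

L_x = 0, L_y = -119.4 lb, R_y = 2461 lb

Resultant of the distributed load: 310.4 × 4 = 1241.6 lb at 2.7 ft from L.
ΣM about L: R_y·6.6 − (310.4·4)·2.7 − 10250 − 1100·2.4 = 0 → R_y = 16242.32/6.6 = 2460.96 ≈ 2461 lb.
ΣF_y = 0: L_y + 2460.96 − 310.4·4 − 1100 = 0 → L_y = -119.4 lb.
ΣF_x = 0: no horizontal applied forces, so L_x = 0.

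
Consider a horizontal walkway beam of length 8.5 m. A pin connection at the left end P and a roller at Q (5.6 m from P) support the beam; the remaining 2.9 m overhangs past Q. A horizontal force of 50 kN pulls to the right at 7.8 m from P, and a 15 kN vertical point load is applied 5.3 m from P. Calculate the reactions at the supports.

P_x = -50.00 kN, P_y = 0.8036 kN, Q_y = 14.20 kN

ΣM about P: Q_y·5.6 − 15·5.3 = 0 → Q_y = 79.5/5.6 = 14.1964 ≈ 14.20 kN.
ΣF_y = 0: P_y + 14.1964 − 15 = 0 → P_y = 0.8036 kN.
ΣF_x = 0: P_x + 50 = 0 → P_x = -50.00 kN.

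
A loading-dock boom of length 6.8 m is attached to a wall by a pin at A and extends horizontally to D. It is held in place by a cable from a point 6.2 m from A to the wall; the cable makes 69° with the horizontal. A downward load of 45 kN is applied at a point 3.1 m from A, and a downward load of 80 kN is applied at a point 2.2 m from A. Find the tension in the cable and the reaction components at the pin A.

T = 54.51 kN, A_x = 19.53 kN, A_y = 74.11 kN

ΣM about A: T·sin69°·6.2 − 45·3.1 − 80·2.2 = 0 → T = 315.5/(6.2·0.93358) = 54.5075 ≈ 54.51 kN.
ΣF_x = 0: A_x − T·cos69° = 0 → A_x = 54.5075 × 0.358368 = 19.53 kN.
ΣF_y = 0: A_y + T·sin69° − 45 − 80 = 0 → A_y = 125 − 54.5075 × 0.93358 = 74.11 kN.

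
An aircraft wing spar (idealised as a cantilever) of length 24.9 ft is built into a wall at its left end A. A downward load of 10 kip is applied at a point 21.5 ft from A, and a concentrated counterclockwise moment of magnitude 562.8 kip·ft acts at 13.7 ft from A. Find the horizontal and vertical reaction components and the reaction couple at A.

A_x = 0, A_y = 10.00 kip, M_A = -347.8 kip·ft

ΣF_x = 0: A_x = 0.
ΣF_y = 0: A_y − 10 = 0 → A_y = 10.00 kip.
ΣM about A: M_A − 10·21.5 + 562.8 = 0 → M_A = -347.8 kip·ft.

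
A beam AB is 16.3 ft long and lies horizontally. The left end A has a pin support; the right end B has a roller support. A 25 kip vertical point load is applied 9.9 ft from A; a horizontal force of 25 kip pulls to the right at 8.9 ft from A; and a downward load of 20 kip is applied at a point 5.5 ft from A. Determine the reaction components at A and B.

A_x = -25.00 kip, A_y = 23.07 kip, B_y = 21.93 kip

Taking moments about A: B_y·16.3 − 25·9.9 − 20·5.5 = 0 → B_y = 357.5/16.3 = 21.9325 ≈ 21.93 kip.
ΣF_y = 0: A_y + 21.9325 − 25 − 20 = 0 → A_y = 23.07 kip.
ΣF_x = 0: A_x + 25 = 0 → A_x = -25.00 kip.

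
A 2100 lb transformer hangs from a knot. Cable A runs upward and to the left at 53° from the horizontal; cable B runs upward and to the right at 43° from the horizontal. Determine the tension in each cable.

ΣF_x = 0: −T_A·cos53° + T_B·cos43° = 0 → T_B = 0.822878·T_A.
ΣF_y = 0: T_A·sin53° + T_B·sin43° = 2100.
Substitute: T_A·(0.798636 + 0.822878·0.681998) = 2100 → T_A = 1544.3 ≈ 1544 lb.
Then T_B = 0.822878 × 1544.3 = 1271 lb.

T_A = 1544 lb, T_B = 1271 lb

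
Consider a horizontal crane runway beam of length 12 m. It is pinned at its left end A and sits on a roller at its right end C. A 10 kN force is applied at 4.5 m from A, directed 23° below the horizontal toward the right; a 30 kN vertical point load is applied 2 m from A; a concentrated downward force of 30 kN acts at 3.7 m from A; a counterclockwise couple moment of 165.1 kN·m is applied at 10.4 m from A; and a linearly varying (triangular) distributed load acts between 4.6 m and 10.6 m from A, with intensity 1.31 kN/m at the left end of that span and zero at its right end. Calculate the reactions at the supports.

Resultant of the triangular load: ½ × 1.31 × 6 = 3.93 kN, acting at 6.6 m from A (one-third of the span from the peak).
Moments about A: C_y·12 − 10·sin23°·4.5 − 30·2 − 30·3.7 + 165.1 − (½·1.31·6)·6.6 = 0 → C_y = 49.4209/12 = 4.11841 ≈ 4.118 kN.
ΣF_y = 0: A_y + 4.11841 − 10·sin23° − 30 − 30 − ½·1.31·6 = 0 → A_y = 63.72 kN.
ΣF_x = 0: A_x + 10·cos23° = 0 → A_x = -9.205 kN.

A_x = -9.205 kN, A_y = 63.72 kN, C_y = 4.118 kN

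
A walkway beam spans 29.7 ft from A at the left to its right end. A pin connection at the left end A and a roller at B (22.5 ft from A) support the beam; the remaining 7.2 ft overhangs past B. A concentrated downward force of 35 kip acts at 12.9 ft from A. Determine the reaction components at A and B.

A_x = 0, A_y = 14.93 kip, B_y = 20.07 kip

ΣM about A: B_y·22.5 − 35·12.9 = 0 → B_y = 451.5/22.5 = 20.0667 ≈ 20.07 kip.
ΣF_y = 0: A_y + 20.0667 − 35 = 0 → A_y = 14.93 kip.
ΣF_x = 0: no horizontal applied forces, so A_x = 0.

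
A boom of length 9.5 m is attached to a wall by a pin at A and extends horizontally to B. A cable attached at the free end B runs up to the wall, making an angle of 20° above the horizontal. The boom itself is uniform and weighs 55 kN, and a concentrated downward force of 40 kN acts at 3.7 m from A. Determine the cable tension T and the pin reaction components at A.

ΣM about A: T·sin20°·9.5 − 55·4.75 − 40·3.7 = 0 → T = 409.25/(9.5·0.34202) = 125.954 ≈ 126.0 kN.
ΣF_x = 0: A_x − T·cos20° = 0 → A_x = 125.954 × 0.939693 = 118.4 kN.
ΣF_y = 0: A_y + T·sin20° − 55 − 40 = 0 → A_y = 95 − 125.954 × 0.34202 = 51.92 kN.

T = 126.0 kN, A_x = 118.4 kN, A_y = 51.92 kN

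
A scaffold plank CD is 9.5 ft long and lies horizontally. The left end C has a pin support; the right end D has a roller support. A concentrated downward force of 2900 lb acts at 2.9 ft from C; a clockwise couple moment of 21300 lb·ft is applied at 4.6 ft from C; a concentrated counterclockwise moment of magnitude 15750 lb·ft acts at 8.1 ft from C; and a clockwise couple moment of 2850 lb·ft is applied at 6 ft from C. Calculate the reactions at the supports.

C_x = 0, C_y = 1131 lb, D_y = 1769 lb

ΣM about C: D_y·9.5 − 2900·2.9 − 21300 + 15750 − 2850 = 0 → D_y = 16810/9.5 = 1769.47 ≈ 1769 lb.
ΣF_y = 0: C_y + 1769.47 − 2900 = 0 → C_y = 1131 lb.
ΣF_x = 0: no horizontal applied forces, so C_x = 0.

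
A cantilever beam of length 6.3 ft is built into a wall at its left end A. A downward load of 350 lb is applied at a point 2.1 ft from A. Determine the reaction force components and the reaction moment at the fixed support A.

ΣF_x = 0: A_x = 0.
ΣF_y = 0: A_y − 350 = 0 → A_y = 350.0 lb.
ΣM about A: M_A − 350·2.1 = 0 → M_A = 735.0 lb·ft.

A_x = 0, A_y = 350.0 lb, M_A = 735.0 lb·ft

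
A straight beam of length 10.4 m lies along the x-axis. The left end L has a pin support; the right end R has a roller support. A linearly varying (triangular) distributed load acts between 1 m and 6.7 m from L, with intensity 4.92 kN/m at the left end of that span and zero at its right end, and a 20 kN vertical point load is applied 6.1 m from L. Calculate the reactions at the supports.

L_x = 0, L_y = 18.38 kN, R_y = 15.64 kN

Resultant of the triangular load: ½ × 4.92 × 5.7 = 14.022 kN, acting at 2.9 m from L (one-third of the span from the peak).
ΣM about L: R_y·10.4 − (½·4.92·5.7)·2.9 − 20·6.1 = 0 → R_y = 162.6638/10.4 = 15.6408 ≈ 15.64 kN.
ΣF_y = 0: L_y + 15.6408 − ½·4.92·5.7 − 20 = 0 → L_y = 18.38 kN.
ΣF_x = 0: no horizontal applied forces, so L_x = 0.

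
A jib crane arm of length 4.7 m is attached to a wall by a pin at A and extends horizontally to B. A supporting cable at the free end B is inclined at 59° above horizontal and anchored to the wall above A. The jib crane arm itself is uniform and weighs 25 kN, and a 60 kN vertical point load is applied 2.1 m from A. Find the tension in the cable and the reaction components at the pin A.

ΣM about A: T·sin59°·4.7 − 25·2.35 − 60·2.1 = 0 → T = 184.75/(4.7·0.857167) = 45.8586 ≈ 45.86 kN.
ΣF_x = 0: A_x − T·cos59° = 0 → A_x = 45.8586 × 0.515038 = 23.62 kN.
ΣF_y = 0: A_y + T·sin59° − 25 − 60 = 0 → A_y = 85 − 45.8586 × 0.857167 = 45.69 kN.

T = 45.86 kN, A_x = 23.62 kN, A_y = 45.69 kN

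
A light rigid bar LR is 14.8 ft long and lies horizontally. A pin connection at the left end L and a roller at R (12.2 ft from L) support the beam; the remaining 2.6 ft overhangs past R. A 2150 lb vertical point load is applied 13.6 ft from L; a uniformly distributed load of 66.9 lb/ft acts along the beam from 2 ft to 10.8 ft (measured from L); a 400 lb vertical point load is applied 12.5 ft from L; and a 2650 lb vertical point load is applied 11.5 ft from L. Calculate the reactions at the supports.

Resultant of the distributed load: 66.9 × 8.8 = 588.72 lb at 6.4 ft from L.
Moments about L: R_y·12.2 − 2150·13.6 − (66.9·8.8)·6.4 − 400·12.5 − 2650·11.5 = 0 → R_y = 68482.808/12.2 = 5613.34 ≈ 5613 lb.
ΣF_y = 0: L_y + 5613.34 − 2150 − 66.9·8.8 − 400 − 2650 = 0 → L_y = 175.4 lb.
ΣF_x = 0: no horizontal applied forces, so L_x = 0.

L_x = 0, L_y = 175.4 lb, R_y = 5613 lb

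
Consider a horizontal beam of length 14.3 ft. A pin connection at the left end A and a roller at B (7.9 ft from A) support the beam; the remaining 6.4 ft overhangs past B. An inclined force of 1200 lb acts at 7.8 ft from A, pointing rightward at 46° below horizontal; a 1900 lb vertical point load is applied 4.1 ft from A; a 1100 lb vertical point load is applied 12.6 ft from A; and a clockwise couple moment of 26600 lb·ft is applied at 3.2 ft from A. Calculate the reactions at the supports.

ΣM about A: B_y·7.9 − 1200·sin46°·7.8 − 1900·4.1 − 1100·12.6 − 26600 = 0 → B_y = 54983/7.9 = 6959.87 ≈ 6960 lb.
ΣF_y = 0: A_y + 6959.87 − 1200·sin46° − 1900 − 1100 = 0 → A_y = -3097 lb.
ΣF_x = 0: A_x + 1200·cos46° = 0 → A_x = -833.6 lb.

A_x = -833.6 lb, A_y = -3097 lb, B_y = 6960 lb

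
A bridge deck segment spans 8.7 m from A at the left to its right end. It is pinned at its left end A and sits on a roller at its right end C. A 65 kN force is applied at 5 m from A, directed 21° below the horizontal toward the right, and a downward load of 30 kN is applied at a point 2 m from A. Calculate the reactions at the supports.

A_x = -60.68 kN, A_y = 33.01 kN, C_y = 20.28 kN

ΣM about A: C_y·8.7 − 65·sin21°·5 − 30·2 = 0 → C_y = 176.47/8.7 = 20.2839 ≈ 20.28 kN.
ΣF_y = 0: A_y + 20.2839 − 65·sin21° − 30 = 0 → A_y = 33.01 kN.
ΣF_x = 0: A_x + 65·cos21° = 0 → A_x = -60.68 kN.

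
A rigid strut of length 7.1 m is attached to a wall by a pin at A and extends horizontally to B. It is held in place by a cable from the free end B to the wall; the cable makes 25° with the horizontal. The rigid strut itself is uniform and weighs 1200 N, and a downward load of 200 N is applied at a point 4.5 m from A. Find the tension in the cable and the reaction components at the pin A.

T = 1720 N, A_x = 1559 N, A_y = 673.2 N

ΣM about A: T·sin25°·7.1 − 1200·3.55 − 200·4.5 = 0 → T = 5160/(7.1·0.422618) = 1719.66 ≈ 1720 N.
ΣF_x = 0: A_x − T·cos25° = 0 → A_x = 1719.66 × 0.906308 = 1559 N.
ΣF_y = 0: A_y + T·sin25° − 1200 − 200 = 0 → A_y = 1400 − 1719.66 × 0.422618 = 673.2 N.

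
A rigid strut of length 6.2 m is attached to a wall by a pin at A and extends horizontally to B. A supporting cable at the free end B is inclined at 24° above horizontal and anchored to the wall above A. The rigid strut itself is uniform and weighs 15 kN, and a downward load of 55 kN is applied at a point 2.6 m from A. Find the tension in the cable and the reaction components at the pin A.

ΣM about A: T·sin24°·6.2 − 15·3.1 − 55·2.6 = 0 → T = 189.5/(6.2·0.406737) = 75.1456 ≈ 75.15 kN.
ΣF_x = 0: A_x − T·cos24° = 0 → A_x = 75.1456 × 0.913545 = 68.65 kN.
ΣF_y = 0: A_y + T·sin24° − 15 − 55 = 0 → A_y = 70 − 75.1456 × 0.406737 = 39.44 kN.

T = 75.15 kN, A_x = 68.65 kN, A_y = 39.44 kN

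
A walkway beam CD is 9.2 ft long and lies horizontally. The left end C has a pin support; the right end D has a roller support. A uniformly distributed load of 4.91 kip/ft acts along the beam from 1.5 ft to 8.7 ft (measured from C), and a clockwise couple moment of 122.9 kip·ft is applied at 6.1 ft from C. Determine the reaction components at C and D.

Resultant of the distributed load: 4.91 × 7.2 = 35.352 kip at 5.1 ft from C.
Taking moments about C: D_y·9.2 − (4.91·7.2)·5.1 − 122.9 = 0 → D_y = 303.1952/9.2 = 32.956 ≈ 32.96 kip.
ΣF_y = 0: C_y + 32.956 − 4.91·7.2 = 0 → C_y = 2.396 kip.
ΣF_x = 0: no horizontal applied forces, so C_x = 0.

C_x = 0, C_y = 2.396 kip, D_y = 32.96 kip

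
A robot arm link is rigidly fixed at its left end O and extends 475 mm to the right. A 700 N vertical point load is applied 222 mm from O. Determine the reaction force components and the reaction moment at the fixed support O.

ΣF_x = 0: O_x = 0.
ΣF_y = 0: O_y − 700 = 0 → O_y = 700.0 N.
ΣM about O: M_O − 700·222 = 0 → M_O = 155400 N·mm.

O_x = 0, O_y = 700.0 N, M_O = 155400 N·mm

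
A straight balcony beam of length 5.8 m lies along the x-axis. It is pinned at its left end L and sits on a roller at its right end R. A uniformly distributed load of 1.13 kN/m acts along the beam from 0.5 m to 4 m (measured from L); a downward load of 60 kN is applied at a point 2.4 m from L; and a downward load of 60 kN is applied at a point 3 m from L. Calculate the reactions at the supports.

L_x = 0, L_y = 66.56 kN, R_y = 57.40 kN

Resultant of the distributed load: 1.13 × 3.5 = 3.955 kN at 2.25 m from L.
ΣM about L: R_y·5.8 − (1.13·3.5)·2.25 − 60·2.4 − 60·3 = 0 → R_y = 332.89875/5.8 = 57.3963 ≈ 57.40 kN.
ΣF_y = 0: L_y + 57.3963 − 1.13·3.5 − 60 − 60 = 0 → L_y = 66.56 kN.
ΣF_x = 0: no horizontal applied forces, so L_x = 0.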